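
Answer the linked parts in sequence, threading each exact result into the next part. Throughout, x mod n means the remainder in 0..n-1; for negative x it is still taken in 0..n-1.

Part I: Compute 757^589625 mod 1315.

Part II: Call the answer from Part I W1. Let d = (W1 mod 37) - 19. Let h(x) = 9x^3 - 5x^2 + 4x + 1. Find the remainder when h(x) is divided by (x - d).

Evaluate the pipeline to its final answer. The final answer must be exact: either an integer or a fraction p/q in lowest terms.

Part I: squarings mod 1315: 757^1=757, 757^2=1024, 757^4=521, 757^8=551, 757^16=1151, 757^32=596, 757^64=166, 757^128=1256, 757^256=851, 757^512=951, 757^1024=996, 757^2048=506, 757^4096=926, 757^8192=96, 757^16384=11, 757^32768=121, 757^65536=176, 757^131072=731, 757^262144=471, 757^524288=921; 757^589625 = 757^1 * 757^8 * 757^16 * 757^32 * 757^256 * 757^512 * 757^1024 * 757^2048 * 757^4096 * 757^8192 * 757^16384 * 757^32768 * 757^524288 = 727 (mod 1315); answer 727
Part II: W1 = 727; d = 5; remainder = value at the root: 9*(5)^3 - 5*(5)^2 + 4*(5)^1 + 1 = (1125) + (-125) + (20) + (1) = 1021; answer 1021

1021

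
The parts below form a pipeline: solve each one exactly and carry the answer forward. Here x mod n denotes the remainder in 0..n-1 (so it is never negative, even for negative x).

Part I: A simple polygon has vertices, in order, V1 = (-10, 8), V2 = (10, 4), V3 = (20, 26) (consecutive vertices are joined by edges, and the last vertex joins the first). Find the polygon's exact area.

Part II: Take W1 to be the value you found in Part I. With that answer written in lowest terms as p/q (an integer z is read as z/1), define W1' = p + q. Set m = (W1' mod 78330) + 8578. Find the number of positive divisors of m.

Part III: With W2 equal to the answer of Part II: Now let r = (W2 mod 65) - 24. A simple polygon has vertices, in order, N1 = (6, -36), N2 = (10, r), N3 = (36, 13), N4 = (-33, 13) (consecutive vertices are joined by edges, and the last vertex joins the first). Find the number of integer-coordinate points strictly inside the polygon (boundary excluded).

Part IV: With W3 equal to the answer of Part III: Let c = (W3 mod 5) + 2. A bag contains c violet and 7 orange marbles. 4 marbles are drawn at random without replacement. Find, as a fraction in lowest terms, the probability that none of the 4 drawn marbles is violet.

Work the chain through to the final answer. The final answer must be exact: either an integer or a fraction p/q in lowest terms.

7/99

Part I: cross terms: (-10*4 - 10*8)=-120, (10*26 - 20*4)=180, (20*8 - -10*26)=420; twice the area = |480| = 480; area = 240; answer 240
Part II: W1 = 240; threaded value p + q = 241; m = 8819; 8819 is prime, so its only divisors are 1 and 8819; count = 2; answer 2
Part III: W2 = 2; r = -22; cross terms: (6*-22 - 10*-36)=228, (10*13 - 36*-22)=922, (36*13 - -33*13)=897, (-33*-36 - 6*13)=1110; twice the area = |3157| = 3157; area = 3157/2; boundary points = 2 + 1 + 69 + 1 = 73; strictly interior points = area - boundary/2 + 1 = 1543; answer 1543
Part IV: W3 = 1543; c = 5; total draws C(12,4) = 495; favorable C(7,4) = 35; P = 7/99; answer 7/99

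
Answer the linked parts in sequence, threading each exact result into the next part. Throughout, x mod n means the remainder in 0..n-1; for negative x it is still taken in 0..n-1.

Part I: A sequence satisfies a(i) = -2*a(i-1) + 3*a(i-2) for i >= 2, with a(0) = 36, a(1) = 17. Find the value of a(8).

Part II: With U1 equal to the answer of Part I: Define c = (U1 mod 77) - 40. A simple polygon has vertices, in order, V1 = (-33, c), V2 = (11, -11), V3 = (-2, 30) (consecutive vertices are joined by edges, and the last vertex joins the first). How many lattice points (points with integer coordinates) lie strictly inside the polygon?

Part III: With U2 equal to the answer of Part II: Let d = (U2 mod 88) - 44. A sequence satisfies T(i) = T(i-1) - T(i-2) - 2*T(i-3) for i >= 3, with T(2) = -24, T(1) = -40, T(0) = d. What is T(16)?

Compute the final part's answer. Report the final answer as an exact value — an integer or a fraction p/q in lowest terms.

684

Part I: a(2) = -2*(17) + 3*(36) = 74; iterating: a(2)=74, a(3)=-97, a(4)=416, a(5)=-1123, a(6)=3494, a(7)=-10357, a(8)=31196; answer 31196
Part II: U1 = 31196; c = -29; cross terms: (-33*-11 - 11*-29)=682, (11*30 - -2*-11)=308, (-2*-29 - -33*30)=1048; twice the area = |2038| = 2038; area = 1019; boundary points = 2 + 1 + 1 = 4; strictly interior points = area - boundary/2 + 1 = 1018; answer 1018
Part III: U2 = 1018; d = 6; T(3) = 1*(-24) - 1*(-40) - 2*(6) = 4; iterating: T(3)=4, T(4)=108, T(5)=152, T(6)=36, T(7)=-332, T(8)=-672, T(9)=-412, T(10)=924, T(11)=2680, T(12)=2580, T(13)=-1948, T(14)=-9888, T(15)=-13100, T(16)=684; answer 684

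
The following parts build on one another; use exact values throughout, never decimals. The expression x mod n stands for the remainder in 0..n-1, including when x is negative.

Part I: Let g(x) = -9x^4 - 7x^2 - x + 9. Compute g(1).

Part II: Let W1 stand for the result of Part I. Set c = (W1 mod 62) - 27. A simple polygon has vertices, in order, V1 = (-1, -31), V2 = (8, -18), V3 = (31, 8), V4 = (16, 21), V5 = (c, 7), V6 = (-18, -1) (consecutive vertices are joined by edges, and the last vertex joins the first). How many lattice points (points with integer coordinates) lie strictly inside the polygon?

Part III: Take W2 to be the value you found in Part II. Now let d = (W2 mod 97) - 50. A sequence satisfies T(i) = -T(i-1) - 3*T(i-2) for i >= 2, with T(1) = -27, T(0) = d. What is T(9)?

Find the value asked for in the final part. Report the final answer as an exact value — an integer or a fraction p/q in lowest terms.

Part I: -9*(1)^4 - 7*(1)^2 - 1*(1)^1 + 9 = (-9) + (-7) + (-1) + (9) = -8; answer -8
Part II: W1 = -8; c = 27; cross terms: (-1*-18 - 8*-31)=266, (8*8 - 31*-18)=622, (31*21 - 16*8)=523, (16*7 - 27*21)=-455, (27*-1 - -18*7)=99, (-18*-31 - -1*-1)=557; twice the area = |1612| = 1612; area = 806; boundary points = 1 + 1 + 1 + 1 + 1 + 1 = 6; strictly interior points = area - boundary/2 + 1 = 804; answer 804
Part III: W2 = 804; d = -22; T(2) = -1*(-27) - 3*(-22) = 93; iterating: T(2)=93, T(3)=-12, T(4)=-267, T(5)=303, T(6)=498, T(7)=-1407, T(8)=-87, T(9)=4308; answer 4308

4308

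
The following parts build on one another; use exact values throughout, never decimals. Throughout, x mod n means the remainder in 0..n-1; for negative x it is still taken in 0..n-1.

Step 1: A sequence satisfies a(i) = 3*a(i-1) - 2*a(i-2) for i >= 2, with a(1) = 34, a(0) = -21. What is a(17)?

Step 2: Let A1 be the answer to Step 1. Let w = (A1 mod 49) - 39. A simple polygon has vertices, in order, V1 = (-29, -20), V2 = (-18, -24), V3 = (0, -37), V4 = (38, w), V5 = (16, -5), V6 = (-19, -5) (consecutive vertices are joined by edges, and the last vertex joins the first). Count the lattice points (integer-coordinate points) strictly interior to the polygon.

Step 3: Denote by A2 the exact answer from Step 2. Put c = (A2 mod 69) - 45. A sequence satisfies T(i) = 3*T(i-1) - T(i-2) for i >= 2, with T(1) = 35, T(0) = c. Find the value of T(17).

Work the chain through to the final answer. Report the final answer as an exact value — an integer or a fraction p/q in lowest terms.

Step 1: a(2) = 3*(34) - 2*(-21) = 144; iterating: a(2)=144, a(3)=364, a(4)=804, a(5)=1684, a(6)=3444, a(7)=6964, a(8)=14004, a(9)=28084, a(10)=56244, a(11)=112564, a(12)=225204, a(13)=450484, a(14)=901044, a(15)=1802164, a(16)=3604404, a(17)=7208884; answer 7208884
Step 2: A1 = 7208884; w = -35; cross terms: (-29*-24 - -18*-20)=336, (-18*-37 - 0*-24)=666, (0*-35 - 38*-37)=1406, (38*-5 - 16*-35)=370, (16*-5 - -19*-5)=-175, (-19*-20 - -29*-5)=235; twice the area = |2838| = 2838; area = 1419; boundary points = 1 + 1 + 2 + 2 + 35 + 5 = 46; strictly interior points = area - boundary/2 + 1 = 1397; answer 1397
Step 3: A2 = 1397; c = -28; T(2) = 3*(35) - 1*(-28) = 133; iterating: T(2)=133, T(3)=364, T(4)=959, T(5)=2513, T(6)=6580, T(7)=17227, T(8)=45101, T(9)=118076, T(10)=309127, T(11)=809305, T(12)=2118788, T(13)=5547059, T(14)=14522389, T(15)=38020108, T(16)=99537935, T(17)=260593697; answer 260593697

260593697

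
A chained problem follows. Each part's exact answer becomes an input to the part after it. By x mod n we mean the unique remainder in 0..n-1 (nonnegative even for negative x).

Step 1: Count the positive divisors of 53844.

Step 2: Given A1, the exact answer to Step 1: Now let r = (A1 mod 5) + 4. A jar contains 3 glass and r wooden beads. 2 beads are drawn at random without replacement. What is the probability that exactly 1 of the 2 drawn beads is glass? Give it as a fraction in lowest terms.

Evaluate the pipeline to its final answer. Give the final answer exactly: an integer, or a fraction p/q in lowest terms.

Step 1: 53844 = 2^2 * 3 * 7 * 641; number of divisors = (2+1) * (1+1) * (1+1) * (1+1) = 24; answer 24
Step 2: A1 = 24; r = 8; total draws C(11,2) = 55; favorable C(3,1)*C(8,1) = 24; P = 24/55; answer 24/55

24/55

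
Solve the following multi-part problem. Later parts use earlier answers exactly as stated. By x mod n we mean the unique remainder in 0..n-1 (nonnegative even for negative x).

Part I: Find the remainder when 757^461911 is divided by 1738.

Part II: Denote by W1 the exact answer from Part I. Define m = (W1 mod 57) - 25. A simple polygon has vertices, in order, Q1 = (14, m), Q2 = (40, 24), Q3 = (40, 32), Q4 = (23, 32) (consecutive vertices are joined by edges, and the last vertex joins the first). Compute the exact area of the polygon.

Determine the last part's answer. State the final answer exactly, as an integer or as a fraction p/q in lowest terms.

Part I: squarings mod 1738: 757^1=757, 757^2=1247, 757^4=1237, 757^8=729, 757^16=1351, 757^32=301, 757^64=225, 757^128=223, 757^256=1065, 757^512=1049, 757^1024=247, 757^2048=179, 757^4096=757, 757^8192=1247, 757^16384=1237, 757^32768=729, 757^65536=1351, 757^131072=301, 757^262144=225; 757^461911 = 757^1 * 757^2 * 757^4 * 757^16 * 757^64 * 757^1024 * 757^2048 * 757^65536 * 757^131072 * 757^262144 = 97 (mod 1738); answer 97
Part II: W1 = 97; m = 15; cross terms: (14*24 - 40*15)=-264, (40*32 - 40*24)=320, (40*32 - 23*32)=544, (23*15 - 14*32)=-103; twice the area = |497| = 497; area = 497/2; answer 497/2

497/2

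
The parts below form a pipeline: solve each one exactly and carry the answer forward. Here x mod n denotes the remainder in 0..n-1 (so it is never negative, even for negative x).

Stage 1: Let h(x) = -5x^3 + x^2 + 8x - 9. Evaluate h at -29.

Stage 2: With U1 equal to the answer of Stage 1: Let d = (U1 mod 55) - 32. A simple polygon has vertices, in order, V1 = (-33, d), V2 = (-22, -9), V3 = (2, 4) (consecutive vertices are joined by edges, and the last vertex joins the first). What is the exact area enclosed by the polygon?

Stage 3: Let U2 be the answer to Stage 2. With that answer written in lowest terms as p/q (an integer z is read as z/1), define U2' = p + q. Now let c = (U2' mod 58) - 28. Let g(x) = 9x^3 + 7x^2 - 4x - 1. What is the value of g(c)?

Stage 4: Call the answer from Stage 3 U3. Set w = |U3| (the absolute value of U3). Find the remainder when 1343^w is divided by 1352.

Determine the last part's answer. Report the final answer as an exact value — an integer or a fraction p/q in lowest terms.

303

Stage 1: -5*(-29)^3 + 1*(-29)^2 + 8*(-29)^1 - 9 = (121945) + (841) + (-232) + (-9) = 122545; answer 122545
Stage 2: U1 = 122545; d = -27; cross terms: (-33*-9 - -22*-27)=-297, (-22*4 - 2*-9)=-70, (2*-27 - -33*4)=78; twice the area = |-289| = 289; area = 289/2; answer 289/2
Stage 3: U2 = 289/2; threaded value p + q = 291; c = -27; 9*(-27)^3 + 7*(-27)^2 - 4*(-27)^1 - 1 = (-177147) + (5103) + (108) + (-1) = -171937; answer -171937
Stage 4: U3 = -171937; w = 171937; squarings mod 1352: 1343^1=1343, 1343^2=81, 1343^4=1153, 1343^8=393, 1343^16=321, 1343^32=289, 1343^64=1049, 1343^128=1225, 1343^256=1257, 1343^512=913, 1343^1024=737, 1343^2048=1017, 1343^4096=9, 1343^8192=81, 1343^16384=1153, 1343^32768=393, 1343^65536=321, 1343^131072=289; 1343^171937 = 1343^1 * 1343^32 * 1343^128 * 1343^256 * 1343^512 * 1343^1024 * 1343^2048 * 1343^4096 * 1343^32768 * 1343^131072 = 303 (mod 1352); answer 303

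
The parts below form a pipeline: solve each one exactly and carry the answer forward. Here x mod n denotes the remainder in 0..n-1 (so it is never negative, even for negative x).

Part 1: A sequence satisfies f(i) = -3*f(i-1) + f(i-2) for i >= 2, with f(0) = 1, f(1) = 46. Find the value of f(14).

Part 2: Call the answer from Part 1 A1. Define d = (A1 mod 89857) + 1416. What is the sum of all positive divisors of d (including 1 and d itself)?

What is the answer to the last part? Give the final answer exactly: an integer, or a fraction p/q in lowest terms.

167400

Part 1: f(2) = -3*(46) + 1*(1) = -137; iterating: f(2)=-137, f(3)=457, f(4)=-1508, f(5)=4981, f(6)=-16451, f(7)=54334, f(8)=-179453, f(9)=592693, f(10)=-1957532, f(11)=6465289, f(12)=-21353399, f(13)=70525486, f(14)=-232929857; answer -232929857
Part 2: A1 = -232929857; d = 70760; 70760 = 2^3 * 5 * 29 * 61; sigma = (1 + 2 + 4 + 8) * (1 + 5) * (1 + 29) * (1 + 61) = 15 * 6 * 30 * 62 = 167400; answer 167400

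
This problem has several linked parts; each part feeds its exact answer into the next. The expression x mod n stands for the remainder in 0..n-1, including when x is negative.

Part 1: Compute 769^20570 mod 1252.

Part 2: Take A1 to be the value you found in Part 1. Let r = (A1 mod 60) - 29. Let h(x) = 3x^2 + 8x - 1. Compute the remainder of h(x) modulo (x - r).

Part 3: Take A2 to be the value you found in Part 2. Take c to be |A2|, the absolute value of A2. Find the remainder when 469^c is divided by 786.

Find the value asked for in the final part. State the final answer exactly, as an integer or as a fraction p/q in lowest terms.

Part 1: squarings mod 1252: 769^1=769, 769^2=417, 769^4=1113, 769^8=541, 769^16=965, 769^32=989, 769^64=309, 769^128=329, 769^256=569, 769^512=745, 769^1024=389, 769^2048=1081, 769^4096=445, 769^8192=209, 769^16384=1113; 769^20570 = 769^2 * 769^8 * 769^16 * 769^64 * 769^4096 * 769^16384 = 637 (mod 1252); answer 637
Part 2: A1 = 637; r = 8; remainder = value at the root: 3*(8)^2 + 8*(8)^1 - 1 = (192) + (64) + (-1) = 255; answer 255
Part 3: A2 = 255; c = 255; squarings mod 786: 469^1=469, 469^2=667, 469^4=13, 469^8=169, 469^16=265, 469^32=271, 469^64=343, 469^128=535; 469^255 = 469^1 * 469^2 * 469^4 * 469^8 * 469^16 * 469^32 * 469^64 * 469^128 = 679 (mod 786); answer 679

679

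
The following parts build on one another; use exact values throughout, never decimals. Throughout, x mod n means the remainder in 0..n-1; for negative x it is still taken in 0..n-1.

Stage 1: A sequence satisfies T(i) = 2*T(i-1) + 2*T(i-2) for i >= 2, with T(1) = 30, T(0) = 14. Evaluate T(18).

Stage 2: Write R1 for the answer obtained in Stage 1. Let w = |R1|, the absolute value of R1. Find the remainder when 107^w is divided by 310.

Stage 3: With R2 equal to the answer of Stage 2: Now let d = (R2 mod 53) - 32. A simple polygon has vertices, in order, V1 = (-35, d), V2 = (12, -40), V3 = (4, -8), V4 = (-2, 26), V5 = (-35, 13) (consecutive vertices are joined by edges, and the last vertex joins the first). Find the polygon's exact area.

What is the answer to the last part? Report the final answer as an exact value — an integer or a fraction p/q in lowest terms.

Stage 1: T(2) = 2*(30) + 2*(14) = 88; iterating: T(2)=88, T(3)=236, T(4)=648, T(5)=1768, T(6)=4832, T(7)=13200, T(8)=36064, T(9)=98528, T(10)=269184, T(11)=735424, T(12)=2009216, T(13)=5489280, T(14)=14996992, T(15)=40972544, T(16)=111939072, T(17)=305823232, T(18)=835524608; answer 835524608
Stage 2: R1 = 835524608; w = 835524608; squarings mod 310: 107^1=107, 107^2=289, 107^4=131, 107^8=111, 107^16=231, 107^32=41, 107^64=131, 107^128=111, 107^256=231, 107^512=41, 107^1024=131, 107^2048=111, 107^4096=231, 107^8192=41, 107^16384=131, 107^32768=111, 107^65536=231, 107^131072=41, 107^262144=131, 107^524288=111, 107^1048576=231, 107^2097152=41, 107^4194304=131, 107^8388608=111, 107^16777216=231, 107^33554432=41, 107^67108864=131, 107^134217728=111, 107^268435456=231, 107^536870912=41; 107^835524608 = 107^2048 * 107^4096 * 107^65536 * 107^262144 * 107^524288 * 107^4194304 * 107^8388608 * 107^16777216 * 107^268435456 * 107^536870912 = 111 (mod 310); answer 111
Stage 3: R2 = 111; d = -27; cross terms: (-35*-40 - 12*-27)=1724, (12*-8 - 4*-40)=64, (4*26 - -2*-8)=88, (-2*13 - -35*26)=884, (-35*-27 - -35*13)=1400; twice the area = |4160| = 4160; area = 2080; answer 2080

2080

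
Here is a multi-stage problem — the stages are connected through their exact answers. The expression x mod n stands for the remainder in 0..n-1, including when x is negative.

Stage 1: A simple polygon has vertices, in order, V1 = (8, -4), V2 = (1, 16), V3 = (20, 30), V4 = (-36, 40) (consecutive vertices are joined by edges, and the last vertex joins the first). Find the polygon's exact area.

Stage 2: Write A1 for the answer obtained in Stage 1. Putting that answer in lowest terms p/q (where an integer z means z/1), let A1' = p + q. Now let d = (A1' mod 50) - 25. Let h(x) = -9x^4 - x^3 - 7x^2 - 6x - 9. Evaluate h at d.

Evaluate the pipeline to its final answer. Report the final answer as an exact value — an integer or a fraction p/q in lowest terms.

-18

Stage 1: cross terms: (8*16 - 1*-4)=132, (1*30 - 20*16)=-290, (20*40 - -36*30)=1880, (-36*-4 - 8*40)=-176; twice the area = |1546| = 1546; area = 773; answer 773
Stage 2: A1 = 773; threaded value p + q = 774; d = -1; -9*(-1)^4 - 1*(-1)^3 - 7*(-1)^2 - 6*(-1)^1 - 9 = (-9) + (1) + (-7) + (6) + (-9) = -18; answer -18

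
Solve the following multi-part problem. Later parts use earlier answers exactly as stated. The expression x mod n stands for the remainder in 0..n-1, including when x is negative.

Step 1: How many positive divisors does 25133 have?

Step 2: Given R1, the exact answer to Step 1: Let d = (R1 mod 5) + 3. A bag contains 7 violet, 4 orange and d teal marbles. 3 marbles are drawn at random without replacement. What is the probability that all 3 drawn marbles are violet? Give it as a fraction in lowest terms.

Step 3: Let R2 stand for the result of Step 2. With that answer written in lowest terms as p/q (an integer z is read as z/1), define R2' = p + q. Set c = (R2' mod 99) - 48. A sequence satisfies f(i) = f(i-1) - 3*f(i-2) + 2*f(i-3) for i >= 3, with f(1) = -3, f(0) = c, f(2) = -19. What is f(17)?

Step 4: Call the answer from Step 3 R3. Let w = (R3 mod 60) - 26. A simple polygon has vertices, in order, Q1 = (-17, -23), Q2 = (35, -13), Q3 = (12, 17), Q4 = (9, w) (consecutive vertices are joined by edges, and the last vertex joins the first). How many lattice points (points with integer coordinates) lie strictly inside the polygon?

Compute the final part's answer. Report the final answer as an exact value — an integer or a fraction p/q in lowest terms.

Step 1: 25133 = 41 * 613; number of divisors = (1+1) * (1+1) = 4; answer 4
Step 2: R1 = 4; d = 7; total draws C(18,3) = 816; favorable C(7,3) = 35; P = 35/816; answer 35/816
Step 3: R2 = 35/816; threaded value p + q = 851; c = 11; f(3) = 1*(-19) - 3*(-3) + 2*(11) = 12; iterating: f(3)=12, f(4)=63, f(5)=-11, f(6)=-176, f(7)=-17, f(8)=489, f(9)=188, f(10)=-1313, f(11)=-899, f(12)=3416, f(13)=3487, f(14)=-8559, f(15)=-12188, f(16)=20463, f(17)=39909; answer 39909
Step 4: R3 = 39909; w = -17; cross terms: (-17*-13 - 35*-23)=1026, (35*17 - 12*-13)=751, (12*-17 - 9*17)=-357, (9*-23 - -17*-17)=-496; twice the area = |924| = 924; area = 462; boundary points = 2 + 1 + 1 + 2 = 6; strictly interior points = area - boundary/2 + 1 = 460; answer 460

460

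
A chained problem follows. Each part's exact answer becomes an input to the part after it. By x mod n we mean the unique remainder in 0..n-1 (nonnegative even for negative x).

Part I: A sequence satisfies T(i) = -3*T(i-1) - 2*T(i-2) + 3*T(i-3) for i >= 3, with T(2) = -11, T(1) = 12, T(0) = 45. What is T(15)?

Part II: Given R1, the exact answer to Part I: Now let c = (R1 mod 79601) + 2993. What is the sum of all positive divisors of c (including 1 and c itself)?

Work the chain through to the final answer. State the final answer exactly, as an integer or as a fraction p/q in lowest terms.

Part I: T(3) = -3*(-11) - 2*(12) + 3*(45) = 144; iterating: T(3)=144, T(4)=-374, T(5)=801, T(6)=-1223, T(7)=945, T(8)=2014, T(9)=-11601, T(10)=33610, T(11)=-71586, T(12)=112735, T(13)=-94203, T(14)=-157619, T(15)=999468; answer 999468
Part II: R1 = 999468; c = 47249; 47249 = 37 * 1277; sigma = (1 + 37) * (1 + 1277) = 38 * 1278 = 48564; answer 48564

48564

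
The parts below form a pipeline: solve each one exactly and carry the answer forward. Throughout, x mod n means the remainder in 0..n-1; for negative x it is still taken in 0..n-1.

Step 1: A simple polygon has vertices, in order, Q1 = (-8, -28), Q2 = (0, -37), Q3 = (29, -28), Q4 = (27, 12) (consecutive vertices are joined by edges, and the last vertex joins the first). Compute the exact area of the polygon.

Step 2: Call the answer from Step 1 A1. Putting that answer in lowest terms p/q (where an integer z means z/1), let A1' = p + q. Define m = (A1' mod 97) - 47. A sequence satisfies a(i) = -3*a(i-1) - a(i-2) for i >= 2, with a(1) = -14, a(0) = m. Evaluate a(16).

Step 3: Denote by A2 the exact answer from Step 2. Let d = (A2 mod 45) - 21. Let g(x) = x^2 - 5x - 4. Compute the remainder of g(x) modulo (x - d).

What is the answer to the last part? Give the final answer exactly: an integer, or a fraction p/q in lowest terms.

496

Step 1: cross terms: (-8*-37 - 0*-28)=296, (0*-28 - 29*-37)=1073, (29*12 - 27*-28)=1104, (27*-28 - -8*12)=-660; twice the area = |1813| = 1813; area = 1813/2; answer 1813/2
Step 2: A1 = 1813/2; threaded value p + q = 1815; m = 22; a(2) = -3*(-14) - 1*(22) = 20; iterating: a(2)=20, a(3)=-46, a(4)=118, a(5)=-308, a(6)=806, a(7)=-2110, a(8)=5524, a(9)=-14462, a(10)=37862, a(11)=-99124, a(12)=259510, a(13)=-679406, a(14)=1778708, a(15)=-4656718, a(16)=12191446; answer 12191446
Step 3: A2 = 12191446; d = -20; remainder = value at the root: 1*(-20)^2 - 5*(-20)^1 - 4 = (400) + (100) + (-4) = 496; answer 496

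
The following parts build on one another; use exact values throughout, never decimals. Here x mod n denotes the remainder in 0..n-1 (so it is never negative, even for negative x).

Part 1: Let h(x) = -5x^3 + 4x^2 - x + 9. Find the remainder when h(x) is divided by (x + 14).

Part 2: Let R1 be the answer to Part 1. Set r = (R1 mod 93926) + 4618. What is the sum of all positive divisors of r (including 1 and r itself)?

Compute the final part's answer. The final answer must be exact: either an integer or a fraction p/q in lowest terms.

26304

Part 1: remainder = value at the root: -5*(-14)^3 + 4*(-14)^2 - 1*(-14)^1 + 9 = (13720) + (784) + (14) + (9) = 14527; answer 14527
Part 2: R1 = 14527; r = 19145; 19145 = 5 * 7 * 547; sigma = (1 + 5) * (1 + 7) * (1 + 547) = 6 * 8 * 548 = 26304; answer 26304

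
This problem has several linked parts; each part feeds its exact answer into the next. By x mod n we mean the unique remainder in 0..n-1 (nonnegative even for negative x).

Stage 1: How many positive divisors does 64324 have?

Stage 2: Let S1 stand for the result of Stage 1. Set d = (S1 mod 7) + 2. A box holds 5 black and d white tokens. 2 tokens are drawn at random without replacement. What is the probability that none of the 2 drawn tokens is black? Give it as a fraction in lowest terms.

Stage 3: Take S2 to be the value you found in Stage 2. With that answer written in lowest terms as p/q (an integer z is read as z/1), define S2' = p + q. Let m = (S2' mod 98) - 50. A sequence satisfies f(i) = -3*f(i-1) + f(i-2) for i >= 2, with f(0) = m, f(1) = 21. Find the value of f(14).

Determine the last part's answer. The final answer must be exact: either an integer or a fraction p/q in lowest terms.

-139451844

Stage 1: 64324 = 2^2 * 13 * 1237; number of divisors = (2+1) * (1+1) * (1+1) = 12; answer 12
Stage 2: S1 = 12; d = 7; total draws C(12,2) = 66; favorable C(7,2) = 21; P = 7/22; answer 7/22
Stage 3: S2 = 7/22; threaded value p + q = 29; m = -21; f(2) = -3*(21) + 1*(-21) = -84; iterating: f(2)=-84, f(3)=273, f(4)=-903, f(5)=2982, f(6)=-9849, f(7)=32529, f(8)=-107436, f(9)=354837, f(10)=-1171947, f(11)=3870678, f(12)=-12783981, f(13)=42222621, f(14)=-139451844; answer -139451844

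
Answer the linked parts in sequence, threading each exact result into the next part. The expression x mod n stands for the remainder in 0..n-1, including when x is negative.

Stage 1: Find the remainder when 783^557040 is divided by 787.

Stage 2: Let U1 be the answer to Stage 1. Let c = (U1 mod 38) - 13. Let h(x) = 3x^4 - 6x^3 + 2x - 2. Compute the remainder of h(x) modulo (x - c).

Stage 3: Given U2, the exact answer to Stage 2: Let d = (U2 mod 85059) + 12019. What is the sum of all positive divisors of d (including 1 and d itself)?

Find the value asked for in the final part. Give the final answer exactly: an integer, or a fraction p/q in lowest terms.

34400

Stage 1: squarings mod 787: 783^1=783, 783^2=16, 783^4=256, 783^8=215, 783^16=579, 783^32=766, 783^64=441, 783^128=92, 783^256=594, 783^512=260, 783^1024=705, 783^2048=428, 783^4096=600, 783^8192=341, 783^16384=592, 783^32768=249, 783^65536=615, 783^131072=465, 783^262144=587, 783^524288=650; 783^557040 = 783^16 * 783^32 * 783^64 * 783^128 * 783^256 * 783^512 * 783^1024 * 783^2048 * 783^4096 * 783^8192 * 783^16384 * 783^524288 = 304 (mod 787); answer 304
Stage 2: U1 = 304; c = -13; remainder = value at the root: 3*(-13)^4 - 6*(-13)^3 + 2*(-13)^1 - 2 = (85683) + (13182) + (-26) + (-2) = 98837; answer 98837
Stage 3: U2 = 98837; d = 25797; 25797 = 3 * 8599; sigma = (1 + 3) * (1 + 8599) = 4 * 8600 = 34400; answer 34400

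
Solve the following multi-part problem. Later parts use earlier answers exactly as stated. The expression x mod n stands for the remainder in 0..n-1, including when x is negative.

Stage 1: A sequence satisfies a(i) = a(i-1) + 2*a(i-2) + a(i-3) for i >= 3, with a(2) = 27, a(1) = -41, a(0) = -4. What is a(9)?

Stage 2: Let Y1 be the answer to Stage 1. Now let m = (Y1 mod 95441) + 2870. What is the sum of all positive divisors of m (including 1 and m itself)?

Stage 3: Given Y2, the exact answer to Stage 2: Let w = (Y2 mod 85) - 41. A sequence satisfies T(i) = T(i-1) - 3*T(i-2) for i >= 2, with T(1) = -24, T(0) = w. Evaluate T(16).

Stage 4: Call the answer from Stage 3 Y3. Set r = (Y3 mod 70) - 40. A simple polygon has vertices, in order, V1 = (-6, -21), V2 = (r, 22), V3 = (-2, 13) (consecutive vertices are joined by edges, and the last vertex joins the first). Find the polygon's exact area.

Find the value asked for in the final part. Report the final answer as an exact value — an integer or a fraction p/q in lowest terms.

392

Stage 1: a(3) = 1*(27) + 2*(-41) + 1*(-4) = -59; iterating: a(3)=-59, a(4)=-46, a(5)=-137, a(6)=-288, a(7)=-608, a(8)=-1321, a(9)=-2825; answer -2825
Stage 2: Y1 = -2825; m = 95486; 95486 = 2 * 47743; sigma = (1 + 2) * (1 + 47743) = 3 * 47744 = 143232; answer 143232
Stage 3: Y2 = 143232; w = -34; T(2) = 1*(-24) - 3*(-34) = 78; iterating: T(2)=78, T(3)=150, T(4)=-84, T(5)=-534, T(6)=-282, T(7)=1320, T(8)=2166, T(9)=-1794, T(10)=-8292, T(11)=-2910, T(12)=21966, T(13)=30696, T(14)=-35202, T(15)=-127290, T(16)=-21684; answer -21684
Stage 4: Y3 = -21684; r = -24; cross terms: (-6*22 - -24*-21)=-636, (-24*13 - -2*22)=-268, (-2*-21 - -6*13)=120; twice the area = |-784| = 784; area = 392; answer 392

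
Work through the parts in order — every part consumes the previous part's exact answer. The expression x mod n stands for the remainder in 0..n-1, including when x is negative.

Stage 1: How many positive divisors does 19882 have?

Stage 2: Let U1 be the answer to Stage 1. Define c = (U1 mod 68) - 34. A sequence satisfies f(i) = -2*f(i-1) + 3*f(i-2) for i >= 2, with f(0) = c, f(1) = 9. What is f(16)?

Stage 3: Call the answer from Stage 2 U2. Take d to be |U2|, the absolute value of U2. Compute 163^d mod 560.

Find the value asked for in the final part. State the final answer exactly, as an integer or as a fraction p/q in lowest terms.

169

Stage 1: 19882 = 2 * 9941; number of divisors = (1+1) * (1+1) = 4; answer 4
Stage 2: U1 = 4; c = -30; f(2) = -2*(9) + 3*(-30) = -108; iterating: f(2)=-108, f(3)=243, f(4)=-810, f(5)=2349, f(6)=-7128, f(7)=21303, f(8)=-63990, f(9)=191889, f(10)=-575748, f(11)=1727163, f(12)=-5181570, f(13)=15544629, f(14)=-46633968, f(15)=139901823, f(16)=-419705550; answer -419705550
Stage 3: U2 = -419705550; d = 419705550; squarings mod 560: 163^1=163, 163^2=249, 163^4=401, 163^8=81, 163^16=401, 163^32=81, 163^64=401, 163^128=81, 163^256=401, 163^512=81, 163^1024=401, 163^2048=81, 163^4096=401, 163^8192=81, 163^16384=401, 163^32768=81, 163^65536=401, 163^131072=81, 163^262144=401, 163^524288=81, 163^1048576=401, 163^2097152=81, 163^4194304=401, 163^8388608=81, 163^16777216=401, 163^33554432=81, 163^67108864=401, 163^134217728=81, 163^268435456=401; 163^419705550 = 163^2 * 163^4 * 163^8 * 163^64 * 163^128 * 163^512 * 163^4096 * 163^8192 * 163^262144 * 163^16777216 * 163^134217728 * 163^268435456 = 169 (mod 560); answer 169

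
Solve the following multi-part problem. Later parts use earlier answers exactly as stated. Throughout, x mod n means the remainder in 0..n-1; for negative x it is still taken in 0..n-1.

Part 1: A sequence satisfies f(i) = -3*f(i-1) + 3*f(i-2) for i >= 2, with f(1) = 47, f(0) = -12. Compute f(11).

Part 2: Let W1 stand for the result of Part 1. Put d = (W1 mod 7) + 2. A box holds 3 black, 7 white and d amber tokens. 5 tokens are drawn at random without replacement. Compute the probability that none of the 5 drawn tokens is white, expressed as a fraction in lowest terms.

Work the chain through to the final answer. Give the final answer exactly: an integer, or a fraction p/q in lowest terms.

Part 1: f(2) = -3*(47) + 3*(-12) = -177; iterating: f(2)=-177, f(3)=672, f(4)=-2547, f(5)=9657, f(6)=-36612, f(7)=138807, f(8)=-526257, f(9)=1995192, f(10)=-7564347, f(11)=28678617; answer 28678617
Part 2: W1 = 28678617; d = 4; total draws C(14,5) = 2002; favorable C(7,5) = 21; P = 3/286; answer 3/286

3/286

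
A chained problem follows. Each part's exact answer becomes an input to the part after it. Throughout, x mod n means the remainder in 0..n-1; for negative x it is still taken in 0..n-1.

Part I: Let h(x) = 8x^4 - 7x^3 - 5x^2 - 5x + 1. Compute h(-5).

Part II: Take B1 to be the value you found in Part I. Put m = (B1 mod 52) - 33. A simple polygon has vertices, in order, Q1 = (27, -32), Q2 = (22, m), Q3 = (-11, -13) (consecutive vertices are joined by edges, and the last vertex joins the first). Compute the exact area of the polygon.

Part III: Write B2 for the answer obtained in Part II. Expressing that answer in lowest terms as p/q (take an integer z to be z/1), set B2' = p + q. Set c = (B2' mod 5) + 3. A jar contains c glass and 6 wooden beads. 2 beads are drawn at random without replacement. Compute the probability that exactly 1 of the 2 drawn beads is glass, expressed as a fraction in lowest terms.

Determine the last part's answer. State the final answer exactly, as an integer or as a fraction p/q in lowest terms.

8/15

Part I: 8*(-5)^4 - 7*(-5)^3 - 5*(-5)^2 - 5*(-5)^1 + 1 = (5000) + (875) + (-125) + (25) + (1) = 5776; answer 5776
Part II: B1 = 5776; m = -29; cross terms: (27*-29 - 22*-32)=-79, (22*-13 - -11*-29)=-605, (-11*-32 - 27*-13)=703; twice the area = |19| = 19; area = 19/2; answer 19/2
Part III: B2 = 19/2; threaded value p + q = 21; c = 4; total draws C(10,2) = 45; favorable C(4,1)*C(6,1) = 24; P = 8/15; answer 8/15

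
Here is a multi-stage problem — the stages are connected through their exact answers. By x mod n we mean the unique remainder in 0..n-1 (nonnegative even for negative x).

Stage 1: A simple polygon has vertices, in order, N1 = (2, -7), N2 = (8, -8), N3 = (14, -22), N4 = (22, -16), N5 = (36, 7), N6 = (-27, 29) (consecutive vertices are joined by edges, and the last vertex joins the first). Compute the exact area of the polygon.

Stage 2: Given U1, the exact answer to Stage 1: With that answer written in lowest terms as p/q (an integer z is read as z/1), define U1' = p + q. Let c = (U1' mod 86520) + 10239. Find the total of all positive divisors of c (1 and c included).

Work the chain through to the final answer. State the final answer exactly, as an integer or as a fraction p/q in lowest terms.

Stage 1: cross terms: (2*-8 - 8*-7)=40, (8*-22 - 14*-8)=-64, (14*-16 - 22*-22)=260, (22*7 - 36*-16)=730, (36*29 - -27*7)=1233, (-27*-7 - 2*29)=131; twice the area = |2330| = 2330; area = 1165; answer 1165
Stage 2: U1 = 1165; threaded value p + q = 1166; c = 11405; 11405 = 5 * 2281; sigma = (1 + 5) * (1 + 2281) = 6 * 2282 = 13692; answer 13692

13692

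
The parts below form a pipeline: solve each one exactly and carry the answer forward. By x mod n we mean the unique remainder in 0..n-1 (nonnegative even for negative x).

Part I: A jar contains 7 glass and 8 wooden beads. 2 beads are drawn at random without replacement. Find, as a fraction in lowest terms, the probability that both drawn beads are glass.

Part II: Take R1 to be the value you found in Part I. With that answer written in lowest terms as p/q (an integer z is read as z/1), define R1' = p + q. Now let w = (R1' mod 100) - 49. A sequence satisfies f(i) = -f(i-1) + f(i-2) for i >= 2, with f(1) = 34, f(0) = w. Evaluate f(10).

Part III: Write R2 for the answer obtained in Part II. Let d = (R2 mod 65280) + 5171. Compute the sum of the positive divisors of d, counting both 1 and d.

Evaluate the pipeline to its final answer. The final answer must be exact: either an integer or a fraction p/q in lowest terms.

Part I: total draws C(15,2) = 105; favorable C(7,2) = 21; P = 1/5; answer 1/5
Part II: R1 = 1/5; threaded value p + q = 6; w = -43; f(2) = -1*(34) + 1*(-43) = -77; iterating: f(2)=-77, f(3)=111, f(4)=-188, f(5)=299, f(6)=-487, f(7)=786, f(8)=-1273, f(9)=2059, f(10)=-3332; answer -3332
Part III: R2 = -3332; d = 67119; 67119 = 3 * 13 * 1721; sigma = (1 + 3) * (1 + 13) * (1 + 1721) = 4 * 14 * 1722 = 96432; answer 96432

96432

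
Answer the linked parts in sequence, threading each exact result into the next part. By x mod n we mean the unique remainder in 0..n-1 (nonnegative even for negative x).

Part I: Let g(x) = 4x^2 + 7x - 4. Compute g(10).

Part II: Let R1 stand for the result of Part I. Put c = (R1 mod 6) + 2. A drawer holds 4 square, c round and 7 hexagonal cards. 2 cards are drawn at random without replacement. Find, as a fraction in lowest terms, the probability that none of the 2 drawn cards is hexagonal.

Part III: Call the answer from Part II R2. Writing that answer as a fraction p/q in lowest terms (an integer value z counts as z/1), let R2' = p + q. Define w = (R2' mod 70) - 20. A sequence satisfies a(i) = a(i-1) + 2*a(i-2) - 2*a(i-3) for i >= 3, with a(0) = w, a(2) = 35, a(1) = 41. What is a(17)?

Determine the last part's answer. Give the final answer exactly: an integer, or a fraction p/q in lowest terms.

8711

Part I: 4*(10)^2 + 7*(10)^1 - 4 = (400) + (70) + (-4) = 466; answer 466
Part II: R1 = 466; c = 6; total draws C(17,2) = 136; favorable C(10,2) = 45; P = 45/136; answer 45/136
Part III: R2 = 45/136; threaded value p + q = 181; w = 21; a(3) = 1*(35) + 2*(41) - 2*(21) = 75; iterating: a(3)=75, a(4)=63, a(5)=143, a(6)=119, a(7)=279, a(8)=231, a(9)=551, a(10)=455, a(11)=1095, a(12)=903, a(13)=2183, a(14)=1799, a(15)=4359, a(16)=3591, a(17)=8711; answer 8711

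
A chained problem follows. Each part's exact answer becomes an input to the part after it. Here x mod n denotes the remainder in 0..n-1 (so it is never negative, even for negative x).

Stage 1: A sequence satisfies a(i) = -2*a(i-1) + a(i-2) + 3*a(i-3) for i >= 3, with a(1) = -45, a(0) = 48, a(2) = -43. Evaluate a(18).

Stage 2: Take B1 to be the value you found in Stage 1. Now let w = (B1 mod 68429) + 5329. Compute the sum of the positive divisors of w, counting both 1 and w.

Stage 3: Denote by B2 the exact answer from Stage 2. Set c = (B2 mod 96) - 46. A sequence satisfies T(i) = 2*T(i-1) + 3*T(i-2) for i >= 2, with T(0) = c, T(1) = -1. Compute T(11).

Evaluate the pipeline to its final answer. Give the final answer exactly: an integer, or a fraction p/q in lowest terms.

-2081443

Stage 1: a(3) = -2*(-43) + 1*(-45) + 3*(48) = 185; iterating: a(3)=185, a(4)=-548, a(5)=1152, a(6)=-2297, a(7)=4102, a(8)=-7045, a(9)=11301, a(10)=-17341, a(11)=24848, a(12)=-33134, a(13)=39093, a(14)=-36776, a(15)=13243, a(16)=54017, a(17)=-205119, a(18)=503984; answer 503984
Stage 2: B1 = 503984; w = 30310; 30310 = 2 * 5 * 7 * 433; sigma = (1 + 2) * (1 + 5) * (1 + 7) * (1 + 433) = 3 * 6 * 8 * 434 = 62496; answer 62496
Stage 3: B2 = 62496; c = -46; T(2) = 2*(-1) + 3*(-46) = -140; iterating: T(2)=-140, T(3)=-283, T(4)=-986, T(5)=-2821, T(6)=-8600, T(7)=-25663, T(8)=-77126, T(9)=-231241, T(10)=-693860, T(11)=-2081443; answer -2081443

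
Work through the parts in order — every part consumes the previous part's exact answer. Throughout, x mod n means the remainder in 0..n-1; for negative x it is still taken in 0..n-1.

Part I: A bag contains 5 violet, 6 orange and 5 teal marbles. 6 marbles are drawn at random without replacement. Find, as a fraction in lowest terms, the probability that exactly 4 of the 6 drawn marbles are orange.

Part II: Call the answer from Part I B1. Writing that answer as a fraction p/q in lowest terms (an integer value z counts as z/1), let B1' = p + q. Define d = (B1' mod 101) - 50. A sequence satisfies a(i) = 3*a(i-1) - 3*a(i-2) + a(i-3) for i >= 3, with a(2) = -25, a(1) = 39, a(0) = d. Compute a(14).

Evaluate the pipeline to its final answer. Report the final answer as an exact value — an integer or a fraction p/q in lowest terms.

-5083

Part I: total draws C(16,6) = 8008; favorable C(6,4)*C(10,2) = 675; P = 675/8008; answer 675/8008
Part II: B1 = 675/8008; threaded value p + q = 8683; d = 48; a(3) = 3*(-25) - 3*(39) + 1*(48) = -144; iterating: a(3)=-144, a(4)=-318, a(5)=-547, a(6)=-831, a(7)=-1170, a(8)=-1564, a(9)=-2013, a(10)=-2517, a(11)=-3076, a(12)=-3690, a(13)=-4359, a(14)=-5083; answer -5083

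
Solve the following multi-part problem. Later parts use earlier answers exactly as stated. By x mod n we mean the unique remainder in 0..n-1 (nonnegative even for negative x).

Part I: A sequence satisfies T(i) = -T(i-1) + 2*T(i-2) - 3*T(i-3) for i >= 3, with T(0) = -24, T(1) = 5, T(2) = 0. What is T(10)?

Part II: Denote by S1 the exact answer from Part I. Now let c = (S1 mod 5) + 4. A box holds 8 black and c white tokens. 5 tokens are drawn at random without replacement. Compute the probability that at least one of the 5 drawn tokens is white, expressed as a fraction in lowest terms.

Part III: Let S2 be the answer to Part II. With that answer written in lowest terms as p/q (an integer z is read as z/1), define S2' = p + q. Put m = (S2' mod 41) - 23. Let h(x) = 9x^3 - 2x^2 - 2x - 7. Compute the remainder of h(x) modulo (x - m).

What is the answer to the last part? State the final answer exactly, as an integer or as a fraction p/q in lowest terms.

Part I: T(3) = -1*(0) + 2*(5) - 3*(-24) = 82; iterating: T(3)=82, T(4)=-97, T(5)=261, T(6)=-701, T(7)=1514, T(8)=-3699, T(9)=8830, T(10)=-20770; answer -20770
Part II: S1 = -20770; c = 4; total draws C(12,5) = 792; complement C(8,5) = 56; favorable 792 - 56 = 736; P = 92/99; answer 92/99
Part III: S2 = 92/99; threaded value p + q = 191; m = 4; remainder = value at the root: 9*(4)^3 - 2*(4)^2 - 2*(4)^1 - 7 = (576) + (-32) + (-8) + (-7) = 529; answer 529

529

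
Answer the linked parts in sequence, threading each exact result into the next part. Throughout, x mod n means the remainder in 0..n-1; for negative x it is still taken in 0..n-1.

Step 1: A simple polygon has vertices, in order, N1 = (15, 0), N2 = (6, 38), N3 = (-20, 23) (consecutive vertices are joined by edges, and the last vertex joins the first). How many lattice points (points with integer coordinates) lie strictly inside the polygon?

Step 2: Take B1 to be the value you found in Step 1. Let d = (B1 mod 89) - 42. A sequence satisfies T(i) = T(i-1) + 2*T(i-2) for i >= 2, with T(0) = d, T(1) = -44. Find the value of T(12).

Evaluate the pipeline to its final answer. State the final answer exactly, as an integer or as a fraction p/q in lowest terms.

Step 1: cross terms: (15*38 - 6*0)=570, (6*23 - -20*38)=898, (-20*0 - 15*23)=-345; twice the area = |1123| = 1123; area = 1123/2; boundary points = 1 + 1 + 1 = 3; strictly interior points = area - boundary/2 + 1 = 561; answer 561
Step 2: B1 = 561; d = -15; T(2) = 1*(-44) + 2*(-15) = -74; iterating: T(2)=-74, T(3)=-162, T(4)=-310, T(5)=-634, T(6)=-1254, T(7)=-2522, T(8)=-5030, T(9)=-10074, T(10)=-20134, T(11)=-40282, T(12)=-80550; answer -80550

-80550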